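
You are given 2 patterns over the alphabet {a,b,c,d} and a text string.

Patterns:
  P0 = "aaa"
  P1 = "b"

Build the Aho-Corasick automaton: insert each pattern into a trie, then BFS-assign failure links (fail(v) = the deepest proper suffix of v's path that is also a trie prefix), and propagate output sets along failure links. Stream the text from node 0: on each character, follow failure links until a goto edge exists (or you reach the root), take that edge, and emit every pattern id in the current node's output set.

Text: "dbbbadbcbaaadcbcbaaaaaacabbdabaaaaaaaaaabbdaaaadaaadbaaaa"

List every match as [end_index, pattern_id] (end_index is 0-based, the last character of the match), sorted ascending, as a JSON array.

Build:
Trie nodes:
  n0 'ε': a→1 b→4
  n1 'a': a→2
  n2 'aa': a→3
  n3 'aaa': ·  [P0 ends]
  n4 'b': ·  [P1 ends]

BFS fail/out derivation:
  fail(1) 'a': from fail(0)=0 chase 'a': 0 ⇒ 0;  out=∅∪out(0)=∅
  fail(4) 'b': from fail(0)=0 chase 'b': 0 ⇒ 0;  out={1}∪out(0)={1}
  fail(2) 'aa': from fail(1)=0 chase 'a': 0 ⇒ 1;  out=∅∪out(1)=∅
  fail(3) 'aaa': from fail(2)=1 chase 'a': 1 ⇒ 2;  out={0}∪out(2)={0}

Run:
i=0 'd': node 0→0
i=1 'b': node 0→4  ** P1@[1:1]
i=2 'b': node 4→4 ·f  ** P1@[2:2]
i=3 'b': node 4→4 ·f  ** P1@[3:3]
i=4 'a': node 4→1 ·f
i=5 'd': node 1→0 ·f
i=6 'b': node 0→4  ** P1@[6:6]
i=7 'c': node 4→0 ·f
i=8 'b': node 0→4  ** P1@[8:8]
i=9 'a': node 4→1 ·f
i=10 'a': node 1→2
i=11 'a': node 2→3  ** P0@[9:11]
i=12 'd': node 3→0 ·f
i=13 'c': node 0→0
i=14 'b': node 0→4  ** P1@[14:14]
i=15 'c': node 4→0 ·f
i=16 'b': node 0→4  ** P1@[16:16]
i=17 'a': node 4→1 ·f
i=18 'a': node 1→2
i=19 'a': node 2→3  ** P0@[17:19]
i=20 'a': node 3→3 ·f  ** P0@[18:20]
i=21 'a': node 3→3 ·f  ** P0@[19:21]
i=22 'a': node 3→3 ·f  ** P0@[20:22]
i=23 'c': node 3→0 ·f
i=24 'a': node 0→1
i=25 'b': node 1→4 ·f  ** P1@[25:25]
i=26 'b': node 4→4 ·f  ** P1@[26:26]
i=27 'd': node 4→0 ·f
i=28 'a': node 0→1
i=29 'b': node 1→4 ·f  ** P1@[29:29]
i=30 'a': node 4→1 ·f
i=31 'a': node 1→2
i=32 'a': node 2→3  ** P0@[30:32]
i=33 'a': node 3→3 ·f  ** P0@[31:33]
i=34 'a': node 3→3 ·f  ** P0@[32:34]
i=35 'a': node 3→3 ·f  ** P0@[33:35]
i=36 'a': node 3→3 ·f  ** P0@[34:36]
i=37 'a': node 3→3 ·f  ** P0@[35:37]
i=38 'a': node 3→3 ·f  ** P0@[36:38]
i=39 'a': node 3→3 ·f  ** P0@[37:39]
i=40 'b': node 3→4 ·f  ** P1@[40:40]
i=41 'b': node 4→4 ·f  ** P1@[41:41]
i=42 'd': node 4→0 ·f
i=43 'a': node 0→1
i=44 'a': node 1→2
i=45 'a': node 2→3  ** P0@[43:45]
i=46 'a': node 3→3 ·f  ** P0@[44:46]
i=47 'd': node 3→0 ·f
i=48 'a': node 0→1
i=49 'a': node 1→2
i=50 'a': node 2→3  ** P0@[48:50]
i=51 'd': node 3→0 ·f
i=52 'b': node 0→4  ** P1@[52:52]
i=53 'a': node 4→1 ·f
i=54 'a': node 1→2
i=55 'a': node 2→3  ** P0@[53:55]
i=56 'a': node 3→3 ·f  ** P0@[54:56]

All matches (sorted): [[1,1],[2,1],[3,1],[6,1],[8,1],[11,0],[14,1],[16,1],[19,0],[20,0],[21,0],[22,0],[25,1],[26,1],[29,1],[32,0],[33,0],[34,0],[35,0],[36,0],[37,0],[38,0],[39,0],[40,1],[41,1],[45,0],[46,0],[50,0],[52,1],[55,0],[56,0]]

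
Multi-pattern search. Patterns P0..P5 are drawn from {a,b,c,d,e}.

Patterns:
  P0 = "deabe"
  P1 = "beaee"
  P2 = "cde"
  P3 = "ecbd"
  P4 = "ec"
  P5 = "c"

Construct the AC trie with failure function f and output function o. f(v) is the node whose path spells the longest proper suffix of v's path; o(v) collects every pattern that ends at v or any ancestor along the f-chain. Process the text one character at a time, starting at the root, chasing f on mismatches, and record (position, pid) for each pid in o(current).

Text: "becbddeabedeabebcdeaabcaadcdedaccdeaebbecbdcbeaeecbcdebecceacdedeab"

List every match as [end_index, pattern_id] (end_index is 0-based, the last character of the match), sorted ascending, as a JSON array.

Build automaton:
Trie (insert patterns):
  n0 'ε': b→6 c→11 d→1 e→14
  n1 'd': e→2
  n2 'de': a→3
  n3 'dea': b→4
  n4 'deab': e→5
  n5 'deabe': ·  [P0 ends]
  n6 'b': e→7
  n7 'be': a→8
  n8 'bea': e→9
  n9 'beae': e→10
  n10 'beaee': ·  [P1 ends]
  n11 'c': d→12  [P5 ends]
  n12 'cd': e→13
  n13 'cde': ·  [P2 ends]
  n14 'e': c→15
  n15 'ec': b→16  [P4 ends]
  n16 'ecb': d→17
  n17 'ecbd': ·  [P3 ends]

Failure links (BFS by depth):
  fail(1) 'd': from fail(0)=0 chase 'd': 0 ⇒ 0;  out=∅∪out(0)=∅
  fail(6) 'b': from fail(0)=0 chase 'b': 0 ⇒ 0;  out=∅∪out(0)=∅
  fail(11) 'c': from fail(0)=0 chase 'c': 0 ⇒ 0;  out={5}∪out(0)={5}
  fail(14) 'e': from fail(0)=0 chase 'e': 0 ⇒ 0;  out=∅∪out(0)=∅
  fail(2) 'de': from fail(1)=0 chase 'e': 0 ⇒ 14;  out=∅∪out(14)=∅
  fail(7) 'be': from fail(6)=0 chase 'e': 0 ⇒ 14;  out=∅∪out(14)=∅
  fail(12) 'cd': from fail(11)=0 chase 'd': 0 ⇒ 1;  out=∅∪out(1)=∅
  fail(15) 'ec': from fail(14)=0 chase 'c': 0 ⇒ 11;  out={4}∪out(11)={4,5}
  fail(3) 'dea': from fail(2)=14 chase 'a': 14→0 ⇒ 0;  out=∅∪out(0)=∅
  fail(8) 'bea': from fail(7)=14 chase 'a': 14→0 ⇒ 0;  out=∅∪out(0)=∅
  fail(13) 'cde': from fail(12)=1 chase 'e': 1 ⇒ 2;  out={2}∪out(2)={2}
  fail(16) 'ecb': from fail(15)=11 chase 'b': 11→0 ⇒ 6;  out=∅∪out(6)=∅
  fail(4) 'deab': from fail(3)=0 chase 'b': 0 ⇒ 6;  out=∅∪out(6)=∅
  fail(9) 'beae': from fail(8)=0 chase 'e': 0 ⇒ 14;  out=∅∪out(14)=∅
  fail(17) 'ecbd': from fail(16)=6 chase 'd': 6→0 ⇒ 1;  out={3}∪out(1)={3}
  fail(5) 'deabe': from fail(4)=6 chase 'e': 6 ⇒ 7;  out={0}∪out(7)={0}
  fail(10) 'beaee': from fail(9)=14 chase 'e': 14→0 ⇒ 14;  out={1}∪out(14)={1}

Run:
i=0 'b': node 0→6
i=1 'e': node 6→7
i=2 'c': node 7→15 ·f  ** P4@[1:2],P5@[2:2]
i=3 'b': node 15→16
i=4 'd': node 16→17  ** P3@[1:4]
i=5 'd': node 17→1 ·f
i=6 'e': node 1→2
i=7 'a': node 2→3
i=8 'b': node 3→4
i=9 'e': node 4→5  ** P0@[5:9]
i=10 'd': node 5→1 ·f
i=11 'e': node 1→2
i=12 'a': node 2→3
i=13 'b': node 3→4
i=14 'e': node 4→5  ** P0@[10:14]
i=15 'b': node 5→6 ·f
i=16 'c': node 6→11 ·f  ** P5@[16:16]
i=17 'd': node 11→12
i=18 'e': node 12→13  ** P2@[16:18]
i=19 'a': node 13→3 ·f
i=20 'a': node 3→0 ·f
i=21 'b': node 0→6
i=22 'c': node 6→11 ·f  ** P5@[22:22]
i=23 'a': node 11→0 ·f
i=24 'a': node 0→0
i=25 'd': node 0→1
i=26 'c': node 1→11 ·f  ** P5@[26:26]
i=27 'd': node 11→12
i=28 'e': node 12→13  ** P2@[26:28]
i=29 'd': node 13→1 ·f
i=30 'a': node 1→0 ·f
i=31 'c': node 0→11  ** P5@[31:31]
i=32 'c': node 11→11 ·f  ** P5@[32:32]
i=33 'd': node 11→12
i=34 'e': node 12→13  ** P2@[32:34]
i=35 'a': node 13→3 ·f
i=36 'e': node 3→14 ·f
i=37 'b': node 14→6 ·f
i=38 'b': node 6→6 ·f
i=39 'e': node 6→7
i=40 'c': node 7→15 ·f  ** P4@[39:40],P5@[40:40]
i=41 'b': node 15→16
i=42 'd': node 16→17  ** P3@[39:42]
i=43 'c': node 17→11 ·f  ** P5@[43:43]
i=44 'b': node 11→6 ·f
i=45 'e': node 6→7
i=46 'a': node 7→8
i=47 'e': node 8→9
i=48 'e': node 9→10  ** P1@[44:48]
i=49 'c': node 10→15 ·f  ** P4@[48:49],P5@[49:49]
i=50 'b': node 15→16
i=51 'c': node 16→11 ·f  ** P5@[51:51]
i=52 'd': node 11→12
i=53 'e': node 12→13  ** P2@[51:53]
i=54 'b': node 13→6 ·f
i=55 'e': node 6→7
i=56 'c': node 7→15 ·f  ** P4@[55:56],P5@[56:56]
i=57 'c': node 15→11 ·f  ** P5@[57:57]
i=58 'e': node 11→14 ·f
i=59 'a': node 14→0 ·f
i=60 'c': node 0→11  ** P5@[60:60]
i=61 'd': node 11→12
i=62 'e': node 12→13  ** P2@[60:62]
i=63 'd': node 13→1 ·f
i=64 'e': node 1→2
i=65 'a': node 2→3
i=66 'b': node 3→4

All matches (sorted): [[2,4],[2,5],[4,3],[9,0],[14,0],[16,5],[18,2],[22,5],[26,5],[28,2],[31,5],[32,5],[34,2],[40,4],[40,5],[42,3],[43,5],[48,1],[49,4],[49,5],[51,5],[53,2],[56,4],[56,5],[57,5],[60,5],[62,2]]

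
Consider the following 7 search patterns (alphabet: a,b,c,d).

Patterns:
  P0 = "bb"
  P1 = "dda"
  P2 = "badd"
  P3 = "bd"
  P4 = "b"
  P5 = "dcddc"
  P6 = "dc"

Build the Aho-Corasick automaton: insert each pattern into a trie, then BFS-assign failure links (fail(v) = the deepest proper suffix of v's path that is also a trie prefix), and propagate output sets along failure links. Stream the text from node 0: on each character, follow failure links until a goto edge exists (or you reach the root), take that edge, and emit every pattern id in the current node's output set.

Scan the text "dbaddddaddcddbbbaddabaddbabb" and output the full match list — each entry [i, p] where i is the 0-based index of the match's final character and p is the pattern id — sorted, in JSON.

Construct AC machine:
Trie (insert patterns):
  n0 'ε': b→1 d→3
  n1 'b': a→6 b→2 d→9  [P4 ends]
  n2 'bb': ·  [P0 ends]
  n3 'd': c→10 d→4
  n4 'dd': a→5
  n5 'dda': ·  [P1 ends]
  n6 'ba': d→7
  n7 'bad': d→8
  n8 'badd': ·  [P2 ends]
  n9 'bd': ·  [P3 ends]
  n10 'dc': d→11  [P6 ends]
  n11 'dcd': d→12
  n12 'dcdd': c→13
  n13 'dcddc': ·  [P5 ends]

BFS fail/out derivation:
  fail(1) 'b': from fail(0)=0 chase 'b': 0 ⇒ 0;  out={4}∪out(0)={4}
  fail(3) 'd': from fail(0)=0 chase 'd': 0 ⇒ 0;  out=∅∪out(0)=∅
  fail(2) 'bb': from fail(1)=0 chase 'b': 0 ⇒ 1;  out={0}∪out(1)={0,4}
  fail(4) 'dd': from fail(3)=0 chase 'd': 0 ⇒ 3;  out=∅∪out(3)=∅
  fail(6) 'ba': from fail(1)=0 chase 'a': 0 ⇒ 0;  out=∅∪out(0)=∅
  fail(9) 'bd': from fail(1)=0 chase 'd': 0 ⇒ 3;  out={3}∪out(3)={3}
  fail(10) 'dc': from fail(3)=0 chase 'c': 0 ⇒ 0;  out={6}∪out(0)={6}
  fail(5) 'dda': from fail(4)=3 chase 'a': 3→0 ⇒ 0;  out={1}∪out(0)={1}
  fail(7) 'bad': from fail(6)=0 chase 'd': 0 ⇒ 3;  out=∅∪out(3)=∅
  fail(11) 'dcd': from fail(10)=0 chase 'd': 0 ⇒ 3;  out=∅∪out(3)=∅
  fail(8) 'badd': from fail(7)=3 chase 'd': 3 ⇒ 4;  out={2}∪out(4)={2}
  fail(12) 'dcdd': from fail(11)=3 chase 'd': 3 ⇒ 4;  out=∅∪out(4)=∅
  fail(13) 'dcddc': from fail(12)=4 chase 'c': 4→3 ⇒ 10;  out={5}∪out(10)={5,6}

Run:
i=0 'd': node 0→3
i=1 'b': node 3→1 ·f  emit P4@[1:1]
i=2 'a': node 1→6
i=3 'd': node 6→7
i=4 'd': node 7→8  emit P2@[1:4]
i=5 'd': node 8→4 ·f
i=6 'd': node 4→4 ·f
i=7 'a': node 4→5  emit P1@[5:7]
i=8 'd': node 5→3 ·f
i=9 'd': node 3→4
i=10 'c': node 4→10 ·f  emit P6@[9:10]
i=11 'd': node 10→11
i=12 'd': node 11→12
i=13 'b': node 12→1 ·f  emit P4@[13:13]
i=14 'b': node 1→2  emit P0@[13:14],P4@[14:14]
i=15 'b': node 2→2 ·f  emit P0@[14:15],P4@[15:15]
i=16 'a': node 2→6 ·f
i=17 'd': node 6→7
i=18 'd': node 7→8  emit P2@[15:18]
i=19 'a': node 8→5 ·f  emit P1@[17:19]
i=20 'b': node 5→1 ·f  emit P4@[20:20]
i=21 'a': node 1→6
i=22 'd': node 6→7
i=23 'd': node 7→8  emit P2@[20:23]
i=24 'b': node 8→1 ·f  emit P4@[24:24]
i=25 'a': node 1→6
i=26 'b': node 6→1 ·f  emit P4@[26:26]
i=27 'b': node 1→2  emit P0@[26:27],P4@[27:27]

Result: [[1,4],[4,2],[7,1],[10,6],[13,4],[14,0],[14,4],[15,0],[15,4],[18,2],[19,1],[20,4],[23,2],[24,4],[26,4],[27,0],[27,4]]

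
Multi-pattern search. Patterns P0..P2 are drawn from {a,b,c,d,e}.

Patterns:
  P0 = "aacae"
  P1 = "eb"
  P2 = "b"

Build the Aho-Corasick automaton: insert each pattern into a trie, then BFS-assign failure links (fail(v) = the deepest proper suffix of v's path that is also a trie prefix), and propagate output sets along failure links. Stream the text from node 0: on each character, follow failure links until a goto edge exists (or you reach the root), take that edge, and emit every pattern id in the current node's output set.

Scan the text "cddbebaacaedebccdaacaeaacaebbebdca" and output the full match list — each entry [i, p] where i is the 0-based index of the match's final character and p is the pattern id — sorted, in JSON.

Build automaton:
Trie (insert patterns):
  0='ε' goto a→1 b→8 e→6
  1='a' goto a→2
  2='aa' goto c→3
  3='aac' goto a→4
  4='aaca' goto e→5
  5='aacae' goto ·  [P0 ends]
  6='e' goto b→7
  7='eb' goto ·  [P1 ends]
  8='b' goto ·  [P2 ends]

BFS fail/out derivation:
  fail(1) 'a': from fail(0)=0 chase 'a': 0 ⇒ 0;  out=∅∪out(0)=∅
  fail(6) 'e': from fail(0)=0 chase 'e': 0 ⇒ 0;  out=∅∪out(0)=∅
  fail(8) 'b': from fail(0)=0 chase 'b': 0 ⇒ 0;  out={2}∪out(0)={2}
  fail(2) 'aa': from fail(1)=0 chase 'a': 0 ⇒ 1;  out=∅∪out(1)=∅
  fail(7) 'eb': from fail(6)=0 chase 'b': 0 ⇒ 8;  out={1}∪out(8)={1,2}
  fail(3) 'aac': from fail(2)=1 chase 'c': 1→0 ⇒ 0;  out=∅∪out(0)=∅
  fail(4) 'aaca': from fail(3)=0 chase 'a': 0 ⇒ 1;  out=∅∪out(1)=∅
  fail(5) 'aacae': from fail(4)=1 chase 'e': 1→0 ⇒ 6;  out={0}∪out(6)={0}

Scan:
i=0 'c': node 0→0
i=1 'd': node 0→0
i=2 'd': node 0→0
i=3 'b': node 0→8  ** P2@[3:3]
i=4 'e': node 8→6 (fail-walked)
i=5 'b': node 6→7  ** P1@[4:5],P2@[5:5]
i=6 'a': node 7→1 (fail-walked)
i=7 'a': node 1→2
i=8 'c': node 2→3
i=9 'a': node 3→4
i=10 'e': node 4→5  ** P0@[6:10]
i=11 'd': node 5→0 (fail-walked)
i=12 'e': node 0→6
i=13 'b': node 6→7  ** P1@[12:13],P2@[13:13]
i=14 'c': node 7→0 (fail-walked)
i=15 'c': node 0→0
i=16 'd': node 0→0
i=17 'a': node 0→1
i=18 'a': node 1→2
i=19 'c': node 2→3
i=20 'a': node 3→4
i=21 'e': node 4→5  ** P0@[17:21]
i=22 'a': node 5→1 (fail-walked)
i=23 'a': node 1→2
i=24 'c': node 2→3
i=25 'a': node 3→4
i=26 'e': node 4→5  ** P0@[22:26]
i=27 'b': node 5→7 (fail-walked)  ** P1@[26:27],P2@[27:27]
i=28 'b': node 7→8 (fail-walked)  ** P2@[28:28]
i=29 'e': node 8→6 (fail-walked)
i=30 'b': node 6→7  ** P1@[29:30],P2@[30:30]
i=31 'd': node 7→0 (fail-walked)
i=32 'c': node 0→0
i=33 'a': node 0→1

Result: [[3,2],[5,1],[5,2],[10,0],[13,1],[13,2],[21,0],[26,0],[27,1],[27,2],[28,2],[30,1],[30,2]]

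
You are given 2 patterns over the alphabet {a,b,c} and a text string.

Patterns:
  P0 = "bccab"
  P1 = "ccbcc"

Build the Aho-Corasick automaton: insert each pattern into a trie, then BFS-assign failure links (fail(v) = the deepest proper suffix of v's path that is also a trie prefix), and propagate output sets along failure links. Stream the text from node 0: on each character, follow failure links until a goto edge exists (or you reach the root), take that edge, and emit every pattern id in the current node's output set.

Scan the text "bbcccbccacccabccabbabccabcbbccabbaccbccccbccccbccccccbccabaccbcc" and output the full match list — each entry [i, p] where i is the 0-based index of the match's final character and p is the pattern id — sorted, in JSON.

Build:
Trie nodes:
  n0 'ε': b→1 c→6
  n1 'b': c→2
  n2 'bc': c→3
  n3 'bcc': a→4
  n4 'bcca': b→5
  n5 'bccab': ·  ←P0
  n6 'c': c→7
  n7 'cc': b→8
  n8 'ccb': c→9
  n9 'ccbc': c→10
  n10 'ccbcc': ·  ←P1

BFS fail/out derivation:
  fail(1) 'b': from fail(0)=0 chase 'b': 0 ⇒ 0;  out=∅∪out(0)=∅
  fail(6) 'c': from fail(0)=0 chase 'c': 0 ⇒ 0;  out=∅∪out(0)=∅
  fail(2) 'bc': from fail(1)=0 chase 'c': 0 ⇒ 6;  out=∅∪out(6)=∅
  fail(7) 'cc': from fail(6)=0 chase 'c': 0 ⇒ 6;  out=∅∪out(6)=∅
  fail(3) 'bcc': from fail(2)=6 chase 'c': 6 ⇒ 7;  out=∅∪out(7)=∅
  fail(8) 'ccb': from fail(7)=6 chase 'b': 6→0 ⇒ 1;  out=∅∪out(1)=∅
  fail(4) 'bcca': from fail(3)=7 chase 'a': 7→6→0 ⇒ 0;  out=∅∪out(0)=∅
  fail(9) 'ccbc': from fail(8)=1 chase 'c': 1 ⇒ 2;  out=∅∪out(2)=∅
  fail(5) 'bccab': from fail(4)=0 chase 'b': 0 ⇒ 1;  out={0}∪out(1)={0}
  fail(10) 'ccbcc': from fail(9)=2 chase 'c': 2 ⇒ 3;  out={1}∪out(3)={1}

Run:
[0] read 'b'  n0⇒n1
[1] read 'b'  n1⇒n1 ·f
[2] read 'c'  n1⇒n2
[3] read 'c'  n2⇒n3
[4] read 'c'  n3⇒n7 ·f
[5] read 'b'  n7⇒n8
[6] read 'c'  n8⇒n9
[7] read 'c'  n9⇒n10  → match P1@[3:7]
[8] read 'a'  n10⇒n4 ·f
[9] read 'c'  n4⇒n6 ·f
[10] read 'c'  n6⇒n7
[11] read 'c'  n7⇒n7 ·f
[12] read 'a'  n7⇒n0 ·f
[13] read 'b'  n0⇒n1
[14] read 'c'  n1⇒n2
[15] read 'c'  n2⇒n3
[16] read 'a'  n3⇒n4
[17] read 'b'  n4⇒n5  → match P0@[13:17]
[18] read 'b'  n5⇒n1 ·f
[19] read 'a'  n1⇒n0 ·f
[20] read 'b'  n0⇒n1
[21] read 'c'  n1⇒n2
[22] read 'c'  n2⇒n3
[23] read 'a'  n3⇒n4
[24] read 'b'  n4⇒n5  → match P0@[20:24]
[25] read 'c'  n5⇒n2 ·f
[26] read 'b'  n2⇒n1 ·f
[27] read 'b'  n1⇒n1 ·f
[28] read 'c'  n1⇒n2
[29] read 'c'  n2⇒n3
[30] read 'a'  n3⇒n4
[31] read 'b'  n4⇒n5  → match P0@[27:31]
[32] read 'b'  n5⇒n1 ·f
[33] read 'a'  n1⇒n0 ·f
[34] read 'c'  n0⇒n6
[35] read 'c'  n6⇒n7
[36] read 'b'  n7⇒n8
[37] read 'c'  n8⇒n9
[38] read 'c'  n9⇒n10  → match P1@[34:38]
[39] read 'c'  n10⇒n7 ·f
[40] read 'c'  n7⇒n7 ·f
[41] read 'b'  n7⇒n8
[42] read 'c'  n8⇒n9
[43] read 'c'  n9⇒n10  → match P1@[39:43]
[44] read 'c'  n10⇒n7 ·f
[45] read 'c'  n7⇒n7 ·f
[46] read 'b'  n7⇒n8
[47] read 'c'  n8⇒n9
[48] read 'c'  n9⇒n10  → match P1@[44:48]
[49] read 'c'  n10⇒n7 ·f
[50] read 'c'  n7⇒n7 ·f
[51] read 'c'  n7⇒n7 ·f
[52] read 'c'  n7⇒n7 ·f
[53] read 'b'  n7⇒n8
[54] read 'c'  n8⇒n9
[55] read 'c'  n9⇒n10  → match P1@[51:55]
[56] read 'a'  n10⇒n4 ·f
[57] read 'b'  n4⇒n5  → match P0@[53:57]
[58] read 'a'  n5⇒n0 ·f
[59] read 'c'  n0⇒n6
[60] read 'c'  n6⇒n7
[61] read 'b'  n7⇒n8
[62] read 'c'  n8⇒n9
[63] read 'c'  n9⇒n10  → match P1@[59:63]

Matches: [[7,1],[17,0],[24,0],[31,0],[38,1],[43,1],[48,1],[55,1],[57,0],[63,1]]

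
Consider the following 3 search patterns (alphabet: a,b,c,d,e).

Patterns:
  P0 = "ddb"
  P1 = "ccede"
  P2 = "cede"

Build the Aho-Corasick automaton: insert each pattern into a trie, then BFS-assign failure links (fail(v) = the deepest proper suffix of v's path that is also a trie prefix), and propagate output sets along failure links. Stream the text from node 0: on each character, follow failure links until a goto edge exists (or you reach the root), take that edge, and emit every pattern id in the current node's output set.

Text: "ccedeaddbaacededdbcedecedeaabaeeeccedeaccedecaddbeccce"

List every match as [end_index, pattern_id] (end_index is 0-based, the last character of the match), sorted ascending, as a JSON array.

Construct AC machine:
Trie (insert patterns):
  n0 'ε': c→4 d→1
  n1 'd': d→2
  n2 'dd': b→3
  n3 'ddb': ·  ←P0
  n4 'c': c→5 e→9
  n5 'cc': e→6
  n6 'cce': d→7
  n7 'cced': e→8
  n8 'ccede': ·  ←P1
  n9 'ce': d→10
  n10 'ced': e→11
  n11 'cede': ·  ←P2

Failure links (BFS by depth):
  n1('d'): parent n0 fail=0; on 'd' 0 → fail=0;  out ∅∪∅=∅
  n4('c'): parent n0 fail=0; on 'c' 0 → fail=0;  out ∅∪∅=∅
  n2('dd'): parent n1 fail=0; on 'd' 0 → fail=1;  out ∅∪∅=∅
  n5('cc'): parent n4 fail=0; on 'c' 0 → fail=4;  out ∅∪∅=∅
  n9('ce'): parent n4 fail=0; on 'e' 0 → fail=0;  out ∅∪∅=∅
  n3('ddb'): parent n2 fail=1; on 'b' 1→0 → fail=0;  out {0}∪∅={0}
  n6('cce'): parent n5 fail=4; on 'e' 4 → fail=9;  out ∅∪∅=∅
  n10('ced'): parent n9 fail=0; on 'd' 0 → fail=1;  out ∅∪∅=∅
  n7('cced'): parent n6 fail=9; on 'd' 9 → fail=10;  out ∅∪∅=∅
  n11('cede'): parent n10 fail=1; on 'e' 1→0 → fail=0;  out {2}∪∅={2}
  n8('ccede'): parent n7 fail=10; on 'e' 10 → fail=11;  out {1}∪{2}={1,2}

Text stream:
i=0 'c': node 0→4
i=1 'c': node 4→5
i=2 'e': node 5→6
i=3 'd': node 6→7
i=4 'e': node 7→8  ** P1@[0:4],P2@[1:4]
i=5 'a': node 8→0 ·f
i=6 'd': node 0→1
i=7 'd': node 1→2
i=8 'b': node 2→3  ** P0@[6:8]
i=9 'a': node 3→0 ·f
i=10 'a': node 0→0
i=11 'c': node 0→4
i=12 'e': node 4→9
i=13 'd': node 9→10
i=14 'e': node 10→11  ** P2@[11:14]
i=15 'd': node 11→1 ·f
i=16 'd': node 1→2
i=17 'b': node 2→3  ** P0@[15:17]
i=18 'c': node 3→4 ·f
i=19 'e': node 4→9
i=20 'd': node 9→10
i=21 'e': node 10→11  ** P2@[18:21]
i=22 'c': node 11→4 ·f
i=23 'e': node 4→9
i=24 'd': node 9→10
i=25 'e': node 10→11  ** P2@[22:25]
i=26 'a': node 11→0 ·f
i=27 'a': node 0→0
i=28 'b': node 0→0
i=29 'a': node 0→0
i=30 'e': node 0→0
i=31 'e': node 0→0
i=32 'e': node 0→0
i=33 'c': node 0→4
i=34 'c': node 4→5
i=35 'e': node 5→6
i=36 'd': node 6→7
i=37 'e': node 7→8  ** P1@[33:37],P2@[34:37]
i=38 'a': node 8→0 ·f
i=39 'c': node 0→4
i=40 'c': node 4→5
i=41 'e': node 5→6
i=42 'd': node 6→7
i=43 'e': node 7→8  ** P1@[39:43],P2@[40:43]
i=44 'c': node 8→4 ·f
i=45 'a': node 4→0 ·f
i=46 'd': node 0→1
i=47 'd': node 1→2
i=48 'b': node 2→3  ** P0@[46:48]
i=49 'e': node 3→0 ·f
i=50 'c': node 0→4
i=51 'c': node 4→5
i=52 'c': node 5→5 ·f
i=53 'e': node 5→6

All matches (sorted): [[4,1],[4,2],[8,0],[14,2],[17,0],[21,2],[25,2],[37,1],[37,2],[43,1],[43,2],[48,0]]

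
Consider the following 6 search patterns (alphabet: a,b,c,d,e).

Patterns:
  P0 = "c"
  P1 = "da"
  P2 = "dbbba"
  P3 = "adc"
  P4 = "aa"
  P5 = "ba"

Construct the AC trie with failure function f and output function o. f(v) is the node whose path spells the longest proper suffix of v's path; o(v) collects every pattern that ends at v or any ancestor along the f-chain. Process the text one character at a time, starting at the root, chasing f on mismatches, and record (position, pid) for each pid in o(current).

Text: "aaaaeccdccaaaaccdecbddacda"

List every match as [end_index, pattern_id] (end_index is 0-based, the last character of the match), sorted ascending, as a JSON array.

Construct AC machine:
Trie nodes:
  0='ε' goto a→8 b→12 c→1 d→2
  1='c' goto ·  ←P0
  2='d' goto a→3 b→4
  3='da' goto ·  ←P1
  4='db' goto b→5
  5='dbb' goto b→6
  6='dbbb' goto a→7
  7='dbbba' goto ·  ←P2
  8='a' goto a→11 d→9
  9='ad' goto c→10
  10='adc' goto ·  ←P3
  11='aa' goto ·  ←P4
  12='b' goto a→13
  13='ba' goto ·  ←P5

BFS fail/out derivation:
  n1('c'): parent n0 fail=0; on 'c' 0 → fail=0;  out {0}∪∅={0}
  n2('d'): parent n0 fail=0; on 'd' 0 → fail=0;  out ∅∪∅=∅
  n8('a'): parent n0 fail=0; on 'a' 0 → fail=0;  out ∅∪∅=∅
  n12('b'): parent n0 fail=0; on 'b' 0 → fail=0;  out ∅∪∅=∅
  n3('da'): parent n2 fail=0; on 'a' 0 → fail=8;  out {1}∪∅={1}
  n4('db'): parent n2 fail=0; on 'b' 0 → fail=12;  out ∅∪∅=∅
  n9('ad'): parent n8 fail=0; on 'd' 0 → fail=2;  out ∅∪∅=∅
  n11('aa'): parent n8 fail=0; on 'a' 0 → fail=8;  out {4}∪∅={4}
  n13('ba'): parent n12 fail=0; on 'a' 0 → fail=8;  out {5}∪∅={5}
  n5('dbb'): parent n4 fail=12; on 'b' 12→0 → fail=12;  out ∅∪∅=∅
  n10('adc'): parent n9 fail=2; on 'c' 2→0 → fail=1;  out {3}∪{0}={0,3}
  n6('dbbb'): parent n5 fail=12; on 'b' 12→0 → fail=12;  out ∅∪∅=∅
  n7('dbbba'): parent n6 fail=12; on 'a' 12 → fail=13;  out {2}∪{5}={2,5}

Text stream:
pos 0 'a': at 8
pos 1 'a': at 11  → match P4@[0:1]
pos 2 'a': at 11 ·f  → match P4@[1:2]
pos 3 'a': at 11 ·f  → match P4@[2:3]
pos 4 'e': at 0 ·f
pos 5 'c': at 1  → match P0@[5:5]
pos 6 'c': at 1 ·f  → match P0@[6:6]
pos 7 'd': at 2 ·f
pos 8 'c': at 1 ·f  → match P0@[8:8]
pos 9 'c': at 1 ·f  → match P0@[9:9]
pos 10 'a': at 8 ·f
pos 11 'a': at 11  → match P4@[10:11]
pos 12 'a': at 11 ·f  → match P4@[11:12]
pos 13 'a': at 11 ·f  → match P4@[12:13]
pos 14 'c': at 1 ·f  → match P0@[14:14]
pos 15 'c': at 1 ·f  → match P0@[15:15]
pos 16 'd': at 2 ·f
pos 17 'e': at 0 ·f
pos 18 'c': at 1  → match P0@[18:18]
pos 19 'b': at 12 ·f
pos 20 'd': at 2 ·f
pos 21 'd': at 2 ·f
pos 22 'a': at 3  → match P1@[21:22]
pos 23 'c': at 1 ·f  → match P0@[23:23]
pos 24 'd': at 2 ·f
pos 25 'a': at 3  → match P1@[24:25]

Matches: [[1,4],[2,4],[3,4],[5,0],[6,0],[8,0],[9,0],[11,4],[12,4],[13,4],[14,0],[15,0],[18,0],[22,1],[23,0],[25,1]]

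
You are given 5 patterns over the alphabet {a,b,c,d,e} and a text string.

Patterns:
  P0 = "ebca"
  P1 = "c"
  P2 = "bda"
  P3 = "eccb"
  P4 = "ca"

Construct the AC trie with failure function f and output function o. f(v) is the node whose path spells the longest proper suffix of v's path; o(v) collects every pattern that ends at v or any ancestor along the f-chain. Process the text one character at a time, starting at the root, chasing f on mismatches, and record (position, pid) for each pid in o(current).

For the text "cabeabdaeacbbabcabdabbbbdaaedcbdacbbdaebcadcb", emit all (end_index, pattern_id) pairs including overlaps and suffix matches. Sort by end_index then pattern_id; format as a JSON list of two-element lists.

Build automaton:
Trie (insert patterns):
  0='ε' goto b→6 c→5 e→1
  1='e' goto b→2 c→9
  2='eb' goto c→3
  3='ebc' goto a→4
  4='ebca' goto ·  ←P0
  5='c' goto a→12  ←P1
  6='b' goto d→7
  7='bd' goto a→8
  8='bda' goto ·  ←P2
  9='ec' goto c→10
  10='ecc' goto b→11
  11='eccb' goto ·  ←P3
  12='ca' goto ·  ←P4

Failure links (BFS by depth):
  n1('e'): parent n0 fail=0; on 'e' 0 → fail=0;  out ∅∪∅=∅
  n5('c'): parent n0 fail=0; on 'c' 0 → fail=0;  out {1}∪∅={1}
  n6('b'): parent n0 fail=0; on 'b' 0 → fail=0;  out ∅∪∅=∅
  n2('eb'): parent n1 fail=0; on 'b' 0 → fail=6;  out ∅∪∅=∅
  n7('bd'): parent n6 fail=0; on 'd' 0 → fail=0;  out ∅∪∅=∅
  n9('ec'): parent n1 fail=0; on 'c' 0 → fail=5;  out ∅∪{1}={1}
  n12('ca'): parent n5 fail=0; on 'a' 0 → fail=0;  out {4}∪∅={4}
  n3('ebc'): parent n2 fail=6; on 'c' 6→0 → fail=5;  out ∅∪{1}={1}
  n8('bda'): parent n7 fail=0; on 'a' 0 → fail=0;  out {2}∪∅={2}
  n10('ecc'): parent n9 fail=5; on 'c' 5→0 → fail=5;  out ∅∪{1}={1}
  n4('ebca'): parent n3 fail=5; on 'a' 5 → fail=12;  out {0}∪{4}={0,4}
  n11('eccb'): parent n10 fail=5; on 'b' 5→0 → fail=6;  out {3}∪∅={3}

Run:
pos 0 'c': at 5  emit P1@[0:0]
pos 1 'a': at 12  emit P4@[0:1]
pos 2 'b': at 6 (fail-walked)
pos 3 'e': at 1 (fail-walked)
pos 4 'a': at 0 (fail-walked)
pos 5 'b': at 6
pos 6 'd': at 7
pos 7 'a': at 8  emit P2@[5:7]
pos 8 'e': at 1 (fail-walked)
pos 9 'a': at 0 (fail-walked)
pos 10 'c': at 5  emit P1@[10:10]
pos 11 'b': at 6 (fail-walked)
pos 12 'b': at 6 (fail-walked)
pos 13 'a': at 0 (fail-walked)
pos 14 'b': at 6
pos 15 'c': at 5 (fail-walked)  emit P1@[15:15]
pos 16 'a': at 12  emit P4@[15:16]
pos 17 'b': at 6 (fail-walked)
pos 18 'd': at 7
pos 19 'a': at 8  emit P2@[17:19]
pos 20 'b': at 6 (fail-walked)
pos 21 'b': at 6 (fail-walked)
pos 22 'b': at 6 (fail-walked)
pos 23 'b': at 6 (fail-walked)
pos 24 'd': at 7
pos 25 'a': at 8  emit P2@[23:25]
pos 26 'a': at 0 (fail-walked)
pos 27 'e': at 1
pos 28 'd': at 0 (fail-walked)
pos 29 'c': at 5  emit P1@[29:29]
pos 30 'b': at 6 (fail-walked)
pos 31 'd': at 7
pos 32 'a': at 8  emit P2@[30:32]
pos 33 'c': at 5 (fail-walked)  emit P1@[33:33]
pos 34 'b': at 6 (fail-walked)
pos 35 'b': at 6 (fail-walked)
pos 36 'd': at 7
pos 37 'a': at 8  emit P2@[35:37]
pos 38 'e': at 1 (fail-walked)
pos 39 'b': at 2
pos 40 'c': at 3  emit P1@[40:40]
pos 41 'a': at 4  emit P0@[38:41],P4@[40:41]
pos 42 'd': at 0 (fail-walked)
pos 43 'c': at 5  emit P1@[43:43]
pos 44 'b': at 6 (fail-walked)

All matches (sorted): [[0,1],[1,4],[7,2],[10,1],[15,1],[16,4],[19,2],[25,2],[29,1],[32,2],[33,1],[37,2],[40,1],[41,0],[41,4],[43,1]]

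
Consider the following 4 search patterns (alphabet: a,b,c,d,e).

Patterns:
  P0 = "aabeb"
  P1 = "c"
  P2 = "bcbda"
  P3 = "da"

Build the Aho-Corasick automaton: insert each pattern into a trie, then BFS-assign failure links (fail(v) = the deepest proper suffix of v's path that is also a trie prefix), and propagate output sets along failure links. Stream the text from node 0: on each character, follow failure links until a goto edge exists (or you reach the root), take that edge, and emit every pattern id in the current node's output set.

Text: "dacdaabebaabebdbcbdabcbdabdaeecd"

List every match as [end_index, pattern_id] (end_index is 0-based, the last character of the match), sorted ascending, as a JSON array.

Construct AC machine:
Trie nodes:
  0='ε' goto a→1 b→7 c→6 d→12
  1='a' goto a→2
  2='aa' goto b→3
  3='aab' goto e→4
  4='aabe' goto b→5
  5='aabeb' goto ·  [P0 ends]
  6='c' goto ·  [P1 ends]
  7='b' goto c→8
  8='bc' goto b→9
  9='bcb' goto d→10
  10='bcbd' goto a→11
  11='bcbda' goto ·  [P2 ends]
  12='d' goto a→13
  13='da' goto ·  [P3 ends]

Failure links (BFS by depth):
  n1('a'): parent n0 fail=0; on 'a' 0 → fail=0;  out ∅∪∅=∅
  n6('c'): parent n0 fail=0; on 'c' 0 → fail=0;  out {1}∪∅={1}
  n7('b'): parent n0 fail=0; on 'b' 0 → fail=0;  out ∅∪∅=∅
  n12('d'): parent n0 fail=0; on 'd' 0 → fail=0;  out ∅∪∅=∅
  n2('aa'): parent n1 fail=0; on 'a' 0 → fail=1;  out ∅∪∅=∅
  n8('bc'): parent n7 fail=0; on 'c' 0 → fail=6;  out ∅∪{1}={1}
  n13('da'): parent n12 fail=0; on 'a' 0 → fail=1;  out {3}∪∅={3}
  n3('aab'): parent n2 fail=1; on 'b' 1→0 → fail=7;  out ∅∪∅=∅
  n9('bcb'): parent n8 fail=6; on 'b' 6→0 → fail=7;  out ∅∪∅=∅
  n4('aabe'): parent n3 fail=7; on 'e' 7→0 → fail=0;  out ∅∪∅=∅
  n10('bcbd'): parent n9 fail=7; on 'd' 7→0 → fail=12;  out ∅∪∅=∅
  n5('aabeb'): parent n4 fail=0; on 'b' 0 → fail=7;  out {0}∪∅={0}
  n11('bcbda'): parent n10 fail=12; on 'a' 12 → fail=13;  out {2}∪{3}={2,3}

Scan:
pos 0 'd': at 12
pos 1 'a': at 13  ** P3@[0:1]
pos 2 'c': at 6 (fail-walked)  ** P1@[2:2]
pos 3 'd': at 12 (fail-walked)
pos 4 'a': at 13  ** P3@[3:4]
pos 5 'a': at 2 (fail-walked)
pos 6 'b': at 3
pos 7 'e': at 4
pos 8 'b': at 5  ** P0@[4:8]
pos 9 'a': at 1 (fail-walked)
pos 10 'a': at 2
pos 11 'b': at 3
pos 12 'e': at 4
pos 13 'b': at 5  ** P0@[9:13]
pos 14 'd': at 12 (fail-walked)
pos 15 'b': at 7 (fail-walked)
pos 16 'c': at 8  ** P1@[16:16]
pos 17 'b': at 9
pos 18 'd': at 10
pos 19 'a': at 11  ** P2@[15:19],P3@[18:19]
pos 20 'b': at 7 (fail-walked)
pos 21 'c': at 8  ** P1@[21:21]
pos 22 'b': at 9
pos 23 'd': at 10
pos 24 'a': at 11  ** P2@[20:24],P3@[23:24]
pos 25 'b': at 7 (fail-walked)
pos 26 'd': at 12 (fail-walked)
pos 27 'a': at 13  ** P3@[26:27]
pos 28 'e': at 0 (fail-walked)
pos 29 'e': at 0
pos 30 'c': at 6  ** P1@[30:30]
pos 31 'd': at 12 (fail-walked)

Result: [[1,3],[2,1],[4,3],[8,0],[13,0],[16,1],[19,2],[19,3],[21,1],[24,2],[24,3],[27,3],[30,1]]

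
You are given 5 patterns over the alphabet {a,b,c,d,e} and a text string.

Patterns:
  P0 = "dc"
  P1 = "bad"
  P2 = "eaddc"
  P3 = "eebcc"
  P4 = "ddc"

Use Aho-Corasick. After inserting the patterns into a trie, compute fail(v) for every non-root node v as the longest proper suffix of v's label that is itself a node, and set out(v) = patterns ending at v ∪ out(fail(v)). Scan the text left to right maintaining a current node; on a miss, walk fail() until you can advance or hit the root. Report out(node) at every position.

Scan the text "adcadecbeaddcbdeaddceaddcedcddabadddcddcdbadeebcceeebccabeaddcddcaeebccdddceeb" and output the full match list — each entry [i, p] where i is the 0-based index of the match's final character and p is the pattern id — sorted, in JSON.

Build:
Trie (insert patterns):
  n0 'ε': b→3 d→1 e→6
  n1 'd': c→2 d→15
  n2 'dc': ·  ←P0
  n3 'b': a→4
  n4 'ba': d→5
  n5 'bad': ·  ←P1
  n6 'e': a→7 e→11
  n7 'ea': d→8
  n8 'ead': d→9
  n9 'eadd': c→10
  n10 'eaddc': ·  ←P2
  n11 'ee': b→12
  n12 'eeb': c→13
  n13 'eebc': c→14
  n14 'eebcc': ·  ←P3
  n15 'dd': c→16
  n16 'ddc': ·  ←P4

Failure links (BFS by depth):
  fail(1) 'd': from fail(0)=0 chase 'd': 0 ⇒ 0;  out=∅∪out(0)=∅
  fail(3) 'b': from fail(0)=0 chase 'b': 0 ⇒ 0;  out=∅∪out(0)=∅
  fail(6) 'e': from fail(0)=0 chase 'e': 0 ⇒ 0;  out=∅∪out(0)=∅
  fail(2) 'dc': from fail(1)=0 chase 'c': 0 ⇒ 0;  out={0}∪out(0)={0}
  fail(4) 'ba': from fail(3)=0 chase 'a': 0 ⇒ 0;  out=∅∪out(0)=∅
  fail(7) 'ea': from fail(6)=0 chase 'a': 0 ⇒ 0;  out=∅∪out(0)=∅
  fail(11) 'ee': from fail(6)=0 chase 'e': 0 ⇒ 6;  out=∅∪out(6)=∅
  fail(15) 'dd': from fail(1)=0 chase 'd': 0 ⇒ 1;  out=∅∪out(1)=∅
  fail(5) 'bad': from fail(4)=0 chase 'd': 0 ⇒ 1;  out={1}∪out(1)={1}
  fail(8) 'ead': from fail(7)=0 chase 'd': 0 ⇒ 1;  out=∅∪out(1)=∅
  fail(12) 'eeb': from fail(11)=6 chase 'b': 6→0 ⇒ 3;  out=∅∪out(3)=∅
  fail(16) 'ddc': from fail(15)=1 chase 'c': 1 ⇒ 2;  out={4}∪out(2)={0,4}
  fail(9) 'eadd': from fail(8)=1 chase 'd': 1 ⇒ 15;  out=∅∪out(15)=∅
  fail(13) 'eebc': from fail(12)=3 chase 'c': 3→0 ⇒ 0;  out=∅∪out(0)=∅
  fail(10) 'eaddc': from fail(9)=15 chase 'c': 15 ⇒ 16;  out={2}∪out(16)={0,2,4}
  fail(14) 'eebcc': from fail(13)=0 chase 'c': 0 ⇒ 0;  out={3}∪out(0)={3}

Scan:
i=0 'a': node 0→0
i=1 'd': node 0→1
i=2 'c': node 1→2  emit P0@[1:2]
i=3 'a': node 2→0 ·f
i=4 'd': node 0→1
i=5 'e': node 1→6 ·f
i=6 'c': node 6→0 ·f
i=7 'b': node 0→3
i=8 'e': node 3→6 ·f
i=9 'a': node 6→7
i=10 'd': node 7→8
i=11 'd': node 8→9
i=12 'c': node 9→10  emit P0@[11:12],P2@[8:12],P4@[10:12]
i=13 'b': node 10→3 ·f
i=14 'd': node 3→1 ·f
i=15 'e': node 1→6 ·f
i=16 'a': node 6→7
i=17 'd': node 7→8
i=18 'd': node 8→9
i=19 'c': node 9→10  emit P0@[18:19],P2@[15:19],P4@[17:19]
i=20 'e': node 10→6 ·f
i=21 'a': node 6→7
i=22 'd': node 7→8
i=23 'd': node 8→9
i=24 'c': node 9→10  emit P0@[23:24],P2@[20:24],P4@[22:24]
i=25 'e': node 10→6 ·f
i=26 'd': node 6→1 ·f
i=27 'c': node 1→2  emit P0@[26:27]
i=28 'd': node 2→1 ·f
i=29 'd': node 1→15
i=30 'a': node 15→0 ·f
i=31 'b': node 0→3
i=32 'a': node 3→4
i=33 'd': node 4→5  emit P1@[31:33]
i=34 'd': node 5→15 ·f
i=35 'd': node 15→15 ·f
i=36 'c': node 15→16  emit P0@[35:36],P4@[34:36]
i=37 'd': node 16→1 ·f
i=38 'd': node 1→15
i=39 'c': node 15→16  emit P0@[38:39],P4@[37:39]
i=40 'd': node 16→1 ·f
i=41 'b': node 1→3 ·f
i=42 'a': node 3→4
i=43 'd': node 4→5  emit P1@[41:43]
i=44 'e': node 5→6 ·f
i=45 'e': node 6→11
i=46 'b': node 11→12
i=47 'c': node 12→13
i=48 'c': node 13→14  emit P3@[44:48]
i=49 'e': node 14→6 ·f
i=50 'e': node 6→11
i=51 'e': node 11→11 ·f
i=52 'b': node 11→12
i=53 'c': node 12→13
i=54 'c': node 13→14  emit P3@[50:54]
i=55 'a': node 14→0 ·f
i=56 'b': node 0→3
i=57 'e': node 3→6 ·f
i=58 'a': node 6→7
i=59 'd': node 7→8
i=60 'd': node 8→9
i=61 'c': node 9→10  emit P0@[60:61],P2@[57:61],P4@[59:61]
i=62 'd': node 10→1 ·f
i=63 'd': node 1→15
i=64 'c': node 15→16  emit P0@[63:64],P4@[62:64]
i=65 'a': node 16→0 ·f
i=66 'e': node 0→6
i=67 'e': node 6→11
i=68 'b': node 11→12
i=69 'c': node 12→13
i=70 'c': node 13→14  emit P3@[66:70]
i=71 'd': node 14→1 ·f
i=72 'd': node 1→15
i=73 'd': node 15→15 ·f
i=74 'c': node 15→16  emit P0@[73:74],P4@[72:74]
i=75 'e': node 16→6 ·f
i=76 'e': node 6→11
i=77 'b': node 11→12

Result: [[2,0],[12,0],[12,2],[12,4],[19,0],[19,2],[19,4],[24,0],[24,2],[24,4],[27,0],[33,1],[36,0],[36,4],[39,0],[39,4],[43,1],[48,3],[54,3],[61,0],[61,2],[61,4],[64,0],[64,4],[70,3],[74,0],[74,4]]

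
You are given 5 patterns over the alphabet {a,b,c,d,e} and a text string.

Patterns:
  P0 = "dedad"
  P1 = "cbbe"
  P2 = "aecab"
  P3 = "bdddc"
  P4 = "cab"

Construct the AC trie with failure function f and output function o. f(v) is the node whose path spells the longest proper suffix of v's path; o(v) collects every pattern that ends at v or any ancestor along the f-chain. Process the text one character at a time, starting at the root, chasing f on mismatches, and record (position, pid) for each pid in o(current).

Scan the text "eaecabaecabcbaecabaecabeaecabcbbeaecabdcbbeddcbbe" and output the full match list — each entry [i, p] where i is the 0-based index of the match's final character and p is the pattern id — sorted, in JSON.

Build automaton:
Trie nodes:
  0='ε' goto a→10 b→15 c→6 d→1
  1='d' goto e→2
  2='de' goto d→3
  3='ded' goto a→4
  4='deda' goto d→5
  5='dedad' goto ·  ←P0
  6='c' goto a→20 b→7
  7='cb' goto b→8
  8='cbb' goto e→9
  9='cbbe' goto ·  ←P1
  10='a' goto e→11
  11='ae' goto c→12
  12='aec' goto a→13
  13='aeca' goto b→14
  14='aecab' goto ·  ←P2
  15='b' goto d→16
  16='bd' goto d→17
  17='bdd' goto d→18
  18='bddd' goto c→19
  19='bdddc' goto ·  ←P3
  20='ca' goto b→21
  21='cab' goto ·  ←P4

Failure links (BFS by depth):
  n1('d'): parent n0 fail=0; on 'd' 0 → fail=0;  out ∅∪∅=∅
  n6('c'): parent n0 fail=0; on 'c' 0 → fail=0;  out ∅∪∅=∅
  n10('a'): parent n0 fail=0; on 'a' 0 → fail=0;  out ∅∪∅=∅
  n15('b'): parent n0 fail=0; on 'b' 0 → fail=0;  out ∅∪∅=∅
  n2('de'): parent n1 fail=0; on 'e' 0 → fail=0;  out ∅∪∅=∅
  n7('cb'): parent n6 fail=0; on 'b' 0 → fail=15;  out ∅∪∅=∅
  n11('ae'): parent n10 fail=0; on 'e' 0 → fail=0;  out ∅∪∅=∅
  n16('bd'): parent n15 fail=0; on 'd' 0 → fail=1;  out ∅∪∅=∅
  n20('ca'): parent n6 fail=0; on 'a' 0 → fail=10;  out ∅∪∅=∅
  n3('ded'): parent n2 fail=0; on 'd' 0 → fail=1;  out ∅∪∅=∅
  n8('cbb'): parent n7 fail=15; on 'b' 15→0 → fail=15;  out ∅∪∅=∅
  n12('aec'): parent n11 fail=0; on 'c' 0 → fail=6;  out ∅∪∅=∅
  n17('bdd'): parent n16 fail=1; on 'd' 1→0 → fail=1;  out ∅∪∅=∅
  n21('cab'): parent n20 fail=10; on 'b' 10→0 → fail=15;  out {4}∪∅={4}
  n4('deda'): parent n3 fail=1; on 'a' 1→0 → fail=10;  out ∅∪∅=∅
  n9('cbbe'): parent n8 fail=15; on 'e' 15→0 → fail=0;  out {1}∪∅={1}
  n13('aeca'): parent n12 fail=6; on 'a' 6 → fail=20;  out ∅∪∅=∅
  n18('bddd'): parent n17 fail=1; on 'd' 1→0 → fail=1;  out ∅∪∅=∅
  n5('dedad'): parent n4 fail=10; on 'd' 10→0 → fail=1;  out {0}∪∅={0}
  n14('aecab'): parent n13 fail=20; on 'b' 20 → fail=21;  out {2}∪{4}={2,4}
  n19('bdddc'): parent n18 fail=1; on 'c' 1→0 → fail=6;  out {3}∪∅={3}

Text stream:
pos 0 'e': at 0
pos 1 'a': at 10
pos 2 'e': at 11
pos 3 'c': at 12
pos 4 'a': at 13
pos 5 'b': at 14  emit P2@[1:5],P4@[3:5]
pos 6 'a': at 10 (via fail)
pos 7 'e': at 11
pos 8 'c': at 12
pos 9 'a': at 13
pos 10 'b': at 14  emit P2@[6:10],P4@[8:10]
pos 11 'c': at 6 (via fail)
pos 12 'b': at 7
pos 13 'a': at 10 (via fail)
pos 14 'e': at 11
pos 15 'c': at 12
pos 16 'a': at 13
pos 17 'b': at 14  emit P2@[13:17],P4@[15:17]
pos 18 'a': at 10 (via fail)
pos 19 'e': at 11
pos 20 'c': at 12
pos 21 'a': at 13
pos 22 'b': at 14  emit P2@[18:22],P4@[20:22]
pos 23 'e': at 0 (via fail)
pos 24 'a': at 10
pos 25 'e': at 11
pos 26 'c': at 12
pos 27 'a': at 13
pos 28 'b': at 14  emit P2@[24:28],P4@[26:28]
pos 29 'c': at 6 (via fail)
pos 30 'b': at 7
pos 31 'b': at 8
pos 32 'e': at 9  emit P1@[29:32]
pos 33 'a': at 10 (via fail)
pos 34 'e': at 11
pos 35 'c': at 12
pos 36 'a': at 13
pos 37 'b': at 14  emit P2@[33:37],P4@[35:37]
pos 38 'd': at 16 (via fail)
pos 39 'c': at 6 (via fail)
pos 40 'b': at 7
pos 41 'b': at 8
pos 42 'e': at 9  emit P1@[39:42]
pos 43 'd': at 1 (via fail)
pos 44 'd': at 1 (via fail)
pos 45 'c': at 6 (via fail)
pos 46 'b': at 7
pos 47 'b': at 8
pos 48 'e': at 9  emit P1@[45:48]

Matches: [[5,2],[5,4],[10,2],[10,4],[17,2],[17,4],[22,2],[22,4],[28,2],[28,4],[32,1],[37,2],[37,4],[42,1],[48,1]]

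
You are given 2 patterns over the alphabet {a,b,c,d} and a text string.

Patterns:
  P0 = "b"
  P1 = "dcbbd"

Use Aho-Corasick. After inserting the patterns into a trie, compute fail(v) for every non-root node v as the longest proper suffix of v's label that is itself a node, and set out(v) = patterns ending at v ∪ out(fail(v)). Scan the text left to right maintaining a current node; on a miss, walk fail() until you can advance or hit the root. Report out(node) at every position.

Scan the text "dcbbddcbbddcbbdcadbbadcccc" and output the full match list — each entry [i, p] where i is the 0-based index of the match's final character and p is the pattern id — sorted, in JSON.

Build automaton:
Trie nodes:
  0='ε' goto b→1 d→2
  1='b' goto ·  ←P0
  2='d' goto c→3
  3='dc' goto b→4
  4='dcb' goto b→5
  5='dcbb' goto d→6
  6='dcbbd' goto ·  ←P1

BFS fail/out derivation:
  fail(1) 'b': from fail(0)=0 chase 'b': 0 ⇒ 0;  out={0}∪out(0)={0}
  fail(2) 'd': from fail(0)=0 chase 'd': 0 ⇒ 0;  out=∅∪out(0)=∅
  fail(3) 'dc': from fail(2)=0 chase 'c': 0 ⇒ 0;  out=∅∪out(0)=∅
  fail(4) 'dcb': from fail(3)=0 chase 'b': 0 ⇒ 1;  out=∅∪out(1)={0}
  fail(5) 'dcbb': from fail(4)=1 chase 'b': 1→0 ⇒ 1;  out=∅∪out(1)={0}
  fail(6) 'dcbbd': from fail(5)=1 chase 'd': 1→0 ⇒ 2;  out={1}∪out(2)={1}

Text stream:
i=0 'd': node 0→2
i=1 'c': node 2→3
i=2 'b': node 3→4  emit P0@[2:2]
i=3 'b': node 4→5  emit P0@[3:3]
i=4 'd': node 5→6  emit P1@[0:4]
i=5 'd': node 6→2 ·f
i=6 'c': node 2→3
i=7 'b': node 3→4  emit P0@[7:7]
i=8 'b': node 4→5  emit P0@[8:8]
i=9 'd': node 5→6  emit P1@[5:9]
i=10 'd': node 6→2 ·f
i=11 'c': node 2→3
i=12 'b': node 3→4  emit P0@[12:12]
i=13 'b': node 4→5  emit P0@[13:13]
i=14 'd': node 5→6  emit P1@[10:14]
i=15 'c': node 6→3 ·f
i=16 'a': node 3→0 ·f
i=17 'd': node 0→2
i=18 'b': node 2→1 ·f  emit P0@[18:18]
i=19 'b': node 1→1 ·f  emit P0@[19:19]
i=20 'a': node 1→0 ·f
i=21 'd': node 0→2
i=22 'c': node 2→3
i=23 'c': node 3→0 ·f
i=24 'c': node 0→0
i=25 'c': node 0→0

Result: [[2,0],[3,0],[4,1],[7,0],[8,0],[9,1],[12,0],[13,0],[14,1],[18,0],[19,0]]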